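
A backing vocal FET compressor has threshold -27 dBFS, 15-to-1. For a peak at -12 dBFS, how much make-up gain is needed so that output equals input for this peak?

14 dB

The peak compresses to -27 + 15/15 = -26 dBFS.
To reach -12 dBFS requires -12 − (-26) = 14 dB of make-up.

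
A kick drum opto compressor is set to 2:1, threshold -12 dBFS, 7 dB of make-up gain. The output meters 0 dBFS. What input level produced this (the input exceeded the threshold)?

Stripping the +7 dB make-up gives -7 dBFS at the gain stage.
Post-compression overshoot = -7 − (-12) = 5 dB.
Before 2:1 compression the overshoot was 5 × 2 = 10 dB, so input = -12 + 10 = -2 dBFS.

-2 dBFS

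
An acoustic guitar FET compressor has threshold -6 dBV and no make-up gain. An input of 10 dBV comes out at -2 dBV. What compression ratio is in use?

Input overshoot = 10 − (-6) = 16 dB; output overshoot = -2 − (-6) = 4 dB.
Ratio = 16 / 4 = 4.

4:1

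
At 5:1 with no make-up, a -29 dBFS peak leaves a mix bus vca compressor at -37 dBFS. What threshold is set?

Let T be the threshold. Output overshoot = (input overshoot)/R, so -37 − T = (-29 − T)/5.
5·(-37 − T) = -29 − T → 4·T = -185 − (-29) = -156.
T = -156/4 = -39 dBFS.

-39 dBFS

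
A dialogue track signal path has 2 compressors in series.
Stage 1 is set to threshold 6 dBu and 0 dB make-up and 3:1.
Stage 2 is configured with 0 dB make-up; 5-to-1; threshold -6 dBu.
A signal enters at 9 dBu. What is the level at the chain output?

Stage 1: 9 dBu is 3 dB over 6 dBu; at 3:1 that becomes 1 dB over, giving 7 dBu.
Stage 2: overshoot 13 dB → 13/5 = 2.6 dB → -3.4 dBu.

-3.4 dBu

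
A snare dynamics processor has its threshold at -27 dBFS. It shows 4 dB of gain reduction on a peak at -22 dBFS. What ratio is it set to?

Input overshoot = -22 − (-27) = 5 dB.
Output overshoot = 5 − 4 = 1 dB.
Ratio = input overshoot / output overshoot = 5 / 1 = 5.

5:1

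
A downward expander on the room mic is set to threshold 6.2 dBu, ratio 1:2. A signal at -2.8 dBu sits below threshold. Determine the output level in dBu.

The input is 9 dB below the 6.2 dBu threshold.
A 1:2 expander multiplies undershoot by 2: 9 × 2 = 18 dB below threshold.
Output = 6.2 − 18 = -11.8 dBu.

-11.8 dBu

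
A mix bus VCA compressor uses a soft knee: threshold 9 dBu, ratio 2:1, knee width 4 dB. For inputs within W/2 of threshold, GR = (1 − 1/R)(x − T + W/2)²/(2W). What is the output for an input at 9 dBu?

x − T + W/2 = 9 − 9 + 2 = 2.
GR = (1 − 1/2) × 2² / 8 = 0.5 × 4 / 8 = 0.25 dB.
Output = 9 − 0.25 = 8.75 dBu.

8.75 dBu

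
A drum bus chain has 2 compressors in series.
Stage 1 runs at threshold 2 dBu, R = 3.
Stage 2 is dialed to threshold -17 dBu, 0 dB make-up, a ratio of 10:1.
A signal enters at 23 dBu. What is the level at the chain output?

Stage 1: 21 dB above 2 dBu, reduced 3:1 to 7 dB above → 9 dBu.
Stage 2: overshoot 26 dB → 26/10 = 2.6 dB → -14.4 dBu.

-14.4 dBu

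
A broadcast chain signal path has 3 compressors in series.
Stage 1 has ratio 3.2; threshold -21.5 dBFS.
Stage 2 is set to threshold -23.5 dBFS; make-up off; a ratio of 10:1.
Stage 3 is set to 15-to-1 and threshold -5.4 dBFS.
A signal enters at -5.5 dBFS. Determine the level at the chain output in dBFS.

Stage 1: -5.5 dBFS is 16 dB over -21.5 dBFS; at 3.2:1 that becomes 5 dB over, giving -16.5 dBFS.
Stage 2: overshoot 7 dB → 7/10 = 0.7 dB → -22.8 dBFS.
Stage 3: -22.8 dBFS ≤ -5.4 dBFS, so stage 3 doesn't engage; output -22.8 dBFS.

-22.8 dBFS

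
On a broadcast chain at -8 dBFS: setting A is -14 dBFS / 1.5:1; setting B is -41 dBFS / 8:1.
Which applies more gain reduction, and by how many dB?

B, by 26.875 dB

A: overshoot 6 dB → output overshoot 4 dB → GR 2 dB.
B: overshoot 33 dB → output overshoot 4.125 dB → GR 28.875 dB.
B applies 26.875 dB more gain reduction.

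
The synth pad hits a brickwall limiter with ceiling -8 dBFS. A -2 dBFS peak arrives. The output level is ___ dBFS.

The limiter clamps the peak to its -8 dBFS ceiling.

-8 dBFS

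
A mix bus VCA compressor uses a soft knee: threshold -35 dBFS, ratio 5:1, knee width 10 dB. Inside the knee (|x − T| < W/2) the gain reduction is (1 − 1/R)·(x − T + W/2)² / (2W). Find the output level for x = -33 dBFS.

x − T + W/2 = -33 − (-35) + 5 = 7.
GR = (1 − 1/5) × 7² / 20 = 0.8 × 49 / 20 = 1.96 dB.
Output = -33 − 1.96 = -34.96 dBFS.

-34.96 dBFS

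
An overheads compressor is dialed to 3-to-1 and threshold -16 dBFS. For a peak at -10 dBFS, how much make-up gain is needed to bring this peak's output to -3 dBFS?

11 dB

Without make-up, output = threshold + overshoot/3 = -16 + 2 = -14 dBFS.
Gap to target: 11 dB.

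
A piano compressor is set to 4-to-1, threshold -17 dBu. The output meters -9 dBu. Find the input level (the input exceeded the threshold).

That's 8 dB above the -17 dBu threshold.
Before 4:1 compression the overshoot was 8 × 4 = 32 dB, so input = -17 + 32 = 15 dBu.

15 dBu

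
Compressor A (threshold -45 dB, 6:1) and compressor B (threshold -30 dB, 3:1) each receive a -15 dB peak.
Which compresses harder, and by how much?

A, by 15 dB

A: overshoot 30 dB → output overshoot 5 dB → GR 25 dB.
B: overshoot 15 dB → output overshoot 5 dB → GR 10 dB.
A reduces 15 dB more.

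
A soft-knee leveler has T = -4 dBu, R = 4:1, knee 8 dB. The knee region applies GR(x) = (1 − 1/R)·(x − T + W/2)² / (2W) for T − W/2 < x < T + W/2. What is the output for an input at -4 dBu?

x − T + W/2 = -4 − (-4) + 4 = 4.
GR = (1 − 1/4) × 4² / 16 = 0.75 × 16 / 16 = 0.75 dB.
Output = -4 − 0.75 = -4.75 dBu.

-4.75 dBu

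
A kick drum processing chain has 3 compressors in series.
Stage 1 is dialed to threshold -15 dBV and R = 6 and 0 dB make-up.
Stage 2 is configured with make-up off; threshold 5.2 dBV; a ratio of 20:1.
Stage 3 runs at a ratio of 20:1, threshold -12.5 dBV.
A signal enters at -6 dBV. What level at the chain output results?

Stage 1: 9 dB above -15 dBV, reduced 6:1 to 1.5 dB above → -13.5 dBV.
Stage 2: -13.5 dBV is at or below the 5.2 dBV threshold — no compression; output -13.5 dBV.
Stage 3: -13.5 dBV ≤ -12.5 dBV, so stage 3 doesn't engage; output -13.5 dBV.

-13.5 dBV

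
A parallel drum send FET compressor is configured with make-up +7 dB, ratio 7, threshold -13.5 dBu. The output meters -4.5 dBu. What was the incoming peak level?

Before make-up, the level was -4.5 − 7 = -11.5 dBu.
That's 2 dB above the -13.5 dBu threshold.
Before 7:1 compression the overshoot was 2 × 7 = 14 dB, so input = -13.5 + 14 = 0.5 dBu.

0.5 dBu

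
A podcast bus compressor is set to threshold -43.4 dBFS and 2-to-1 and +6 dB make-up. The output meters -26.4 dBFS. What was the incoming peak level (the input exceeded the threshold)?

-21.4 dBFS

Remove make-up: -26.4 − 6 = -32.4 dBFS.
That's 11 dB above the -43.4 dBFS threshold.
Before 2:1 compression the overshoot was 11 × 2 = 22 dB, so input = -43.4 + 22 = -21.4 dBFS.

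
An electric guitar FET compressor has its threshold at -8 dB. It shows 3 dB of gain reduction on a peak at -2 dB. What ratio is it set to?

2:1

Input overshoot = -2 − (-8) = 6 dB.
Output overshoot = 6 − 3 = 3 dB.
Ratio = input overshoot / output overshoot = 6 / 3 = 2.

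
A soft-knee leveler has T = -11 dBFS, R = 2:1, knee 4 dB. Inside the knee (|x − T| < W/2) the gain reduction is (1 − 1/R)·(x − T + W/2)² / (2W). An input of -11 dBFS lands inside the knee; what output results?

-11.25 dBFS

x − T + W/2 = -11 − (-11) + 2 = 2.
GR = (1 − 1/2) × 2² / 8 = 0.5 × 4 / 8 = 0.25 dB.
Output = -11 − 0.25 = -11.25 dBFS.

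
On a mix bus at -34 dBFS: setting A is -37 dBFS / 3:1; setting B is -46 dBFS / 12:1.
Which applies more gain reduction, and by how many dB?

A: GR = 3 − 3/3 = 2 dB.
B: GR = 12 − 12/12 = 11 dB.
B applies 9 dB more gain reduction.

B, by 9 dB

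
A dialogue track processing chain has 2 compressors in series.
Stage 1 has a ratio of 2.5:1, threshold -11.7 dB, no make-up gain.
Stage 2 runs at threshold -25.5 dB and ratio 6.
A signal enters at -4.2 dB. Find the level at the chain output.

Stage 1: -4.2 dB is 7.5 dB over -11.7 dB; at 2.5:1 that becomes 3 dB over, giving -8.7 dB.
Stage 2: 16.8 dB above -25.5 dB, reduced 6:1 to 2.8 dB above → -22.7 dB.

-22.7 dB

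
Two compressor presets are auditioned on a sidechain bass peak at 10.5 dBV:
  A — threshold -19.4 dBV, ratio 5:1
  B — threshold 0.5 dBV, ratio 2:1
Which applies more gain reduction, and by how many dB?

A: GR = 29.9 − 29.9/5 = 23.92 dB.
B: GR = 10 − 10/2 = 5 dB.
Difference: 18.92 dB in favour of A.

A, by 18.92 dB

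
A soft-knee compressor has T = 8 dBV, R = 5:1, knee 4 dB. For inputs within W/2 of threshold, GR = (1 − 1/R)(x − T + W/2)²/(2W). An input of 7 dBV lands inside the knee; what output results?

6.9 dBV

x − T + W/2 = 7 − 8 + 2 = 1.
GR = (1 − 1/5) × 1² / 8 = 0.8 × 1 / 8 = 0.1 dB.
Output = 7 − 0.1 = 6.9 dBV.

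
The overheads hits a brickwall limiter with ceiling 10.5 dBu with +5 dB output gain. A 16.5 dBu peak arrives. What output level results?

At ∞:1, everything above 10.5 dBu is held at the ceiling.
Output gain then adds 5 dB: 10.5 + 5 = 15.5 dBu.

15.5 dBu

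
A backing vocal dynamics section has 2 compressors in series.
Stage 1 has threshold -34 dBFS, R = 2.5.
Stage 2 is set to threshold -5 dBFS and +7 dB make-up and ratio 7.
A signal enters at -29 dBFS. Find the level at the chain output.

-25 dBFS

Stage 1: -29 dBFS is 5 dB over -34 dBFS; at 2.5:1 that becomes 2 dB over, giving -32 dBFS.
Stage 2: below threshold (-32 ≤ -5); passes unchanged; make-up brings it to -25 dBFS.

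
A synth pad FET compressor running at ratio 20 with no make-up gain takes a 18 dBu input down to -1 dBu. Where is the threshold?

Gain reduction = 18 − (-1) = 19 dB; output overshoot = GR / (R − 1) = 19 / 19 = 1 dB.
Threshold = output − output overshoot = -1 − 1 = -2 dBu.

-2 dBu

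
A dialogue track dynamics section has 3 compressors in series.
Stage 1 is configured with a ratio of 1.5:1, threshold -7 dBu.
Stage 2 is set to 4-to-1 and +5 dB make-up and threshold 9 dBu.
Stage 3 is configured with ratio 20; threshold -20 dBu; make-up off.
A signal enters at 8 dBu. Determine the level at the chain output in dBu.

Stage 1: overshoot 15 dB → 15/1.5 = 10 dB → 3 dBu.
Stage 2: 3 dBu is at or below the 9 dBu threshold — no compression; make-up brings it to 8 dBu.
Stage 3: overshoot 28 dB → 28/20 = 1.4 dB → -18.6 dBu.

-18.6 dBu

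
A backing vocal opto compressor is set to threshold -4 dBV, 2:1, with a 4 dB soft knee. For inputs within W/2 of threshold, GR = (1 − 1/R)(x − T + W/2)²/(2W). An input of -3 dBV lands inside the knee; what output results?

x − T + W/2 = -3 − (-4) + 2 = 3.
GR = (1 − 1/2) × 3² / 8 = 0.5 × 9 / 8 = 0.5625 dB.
Output = -3 − 0.5625 = -3.5625 dBV.

-3.5625 dBV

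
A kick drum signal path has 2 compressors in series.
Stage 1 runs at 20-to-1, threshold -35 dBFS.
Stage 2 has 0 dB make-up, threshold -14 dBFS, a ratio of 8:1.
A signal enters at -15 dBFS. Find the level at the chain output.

-34 dBFS

Stage 1: 20 dB above -35 dBFS, reduced 20:1 to 1 dB above → -34 dBFS.
Stage 2: -34 dBFS ≤ -14 dBFS, so stage 2 doesn't engage; output -34 dBFS.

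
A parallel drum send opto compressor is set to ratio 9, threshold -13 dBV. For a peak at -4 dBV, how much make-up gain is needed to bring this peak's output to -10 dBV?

2 dB

Overshoot 9 dB → 9/9 = 1 dB after compression, so the compressed level is -13 + 1 = -12 dBV.
Make-up = target − compressed = -10 − (-12) = 2 dB.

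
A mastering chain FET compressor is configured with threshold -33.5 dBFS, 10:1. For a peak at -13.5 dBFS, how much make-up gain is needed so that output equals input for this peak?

18 dB

The peak compresses to -33.5 + 20/10 = -31.5 dBFS.
To reach -13.5 dBFS requires -13.5 − (-31.5) = 18 dB of make-up.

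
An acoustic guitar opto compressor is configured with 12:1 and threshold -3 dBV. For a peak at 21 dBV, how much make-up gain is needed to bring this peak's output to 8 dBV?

9 dB

Without make-up, output = threshold + overshoot/12 = -3 + 2 = -1 dBV.
Gap to target: 9 dB.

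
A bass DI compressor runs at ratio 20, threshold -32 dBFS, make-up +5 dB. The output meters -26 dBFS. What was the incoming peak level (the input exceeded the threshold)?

-12 dBFS

Stripping the +5 dB make-up gives -31 dBFS at the gain stage.
That's 1 dB above the -32 dBFS threshold.
Input overshoot = R × output overshoot = 20 dB → input = -32 + 20 = -12 dBFS.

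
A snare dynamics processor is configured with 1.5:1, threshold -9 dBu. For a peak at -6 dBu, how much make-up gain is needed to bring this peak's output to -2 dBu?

Overshoot 3 dB → 3/1.5 = 2 dB after compression, so the compressed level is -9 + 2 = -7 dBu.
Make-up = target − compressed = -2 − (-7) = 5 dB.

5 dB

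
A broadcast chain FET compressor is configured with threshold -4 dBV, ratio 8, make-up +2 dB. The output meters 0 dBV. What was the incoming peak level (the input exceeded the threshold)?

12 dBV

Remove make-up: 0 − 2 = -2 dBV.
The compressed level sits -2 − (-4) = 2 dB over threshold.
Input overshoot = R × output overshoot = 16 dB → input = -4 + 16 = 12 dBV.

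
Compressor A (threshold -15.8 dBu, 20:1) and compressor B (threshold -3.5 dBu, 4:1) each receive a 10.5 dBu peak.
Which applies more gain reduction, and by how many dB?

A, by 14.485 dB

A: GR = 26.3 − 26.3/20 = 24.985 dB.
B: GR = 14 − 14/4 = 10.5 dB.
Difference: 14.485 dB in favour of A.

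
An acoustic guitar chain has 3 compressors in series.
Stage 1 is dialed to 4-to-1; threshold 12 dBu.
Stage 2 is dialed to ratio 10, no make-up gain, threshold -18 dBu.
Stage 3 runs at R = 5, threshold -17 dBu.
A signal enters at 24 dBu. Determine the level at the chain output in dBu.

Stage 1: 12 dB above 12 dBu, reduced 4:1 to 3 dB above → 15 dBu.
Stage 2: 33 dB above -18 dBu, reduced 10:1 to 3.3 dB above → -14.7 dBu.
Stage 3: 2.3 dB above -17 dBu, reduced 5:1 to 0.46 dB above → -16.54 dBu.

-16.54 dBu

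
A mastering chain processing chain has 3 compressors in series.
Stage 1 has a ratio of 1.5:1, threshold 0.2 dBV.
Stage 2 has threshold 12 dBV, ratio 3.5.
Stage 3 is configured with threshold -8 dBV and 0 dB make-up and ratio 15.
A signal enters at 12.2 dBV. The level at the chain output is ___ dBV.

-6.92 dBV

Stage 1: overshoot 12 dB → 12/1.5 = 8 dB → 8.2 dBV.
Stage 2: below threshold (8.2 ≤ 12); passes unchanged; output 8.2 dBV.
Stage 3: 16.2 dB above -8 dBV, reduced 15:1 to 1.08 dB above → -6.92 dBV.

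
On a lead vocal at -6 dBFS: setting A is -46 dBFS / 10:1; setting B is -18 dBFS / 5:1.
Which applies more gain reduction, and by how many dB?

A: 40 dB over, compressed to 4 dB over, so 36 dB of GR.
B: 12 dB over, compressed to 2.4 dB over, so 9.6 dB of GR.
A applies 26.4 dB more gain reduction.

A, by 26.4 dB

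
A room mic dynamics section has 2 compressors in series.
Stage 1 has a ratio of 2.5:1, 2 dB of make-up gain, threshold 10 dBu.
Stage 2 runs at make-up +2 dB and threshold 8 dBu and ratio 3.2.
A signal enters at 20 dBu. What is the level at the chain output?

Stage 1: 10 dB above 10 dBu, reduced 2.5:1 to 4 dB above → 14 dBu; +2 dB make-up → 16 dBu.
Stage 2: 16 dBu is 8 dB over 8 dBu; at 3.2:1 that becomes 2.5 dB over, giving 10.5 dBu; +2 dB make-up → 12.5 dBu.

12.5 dBu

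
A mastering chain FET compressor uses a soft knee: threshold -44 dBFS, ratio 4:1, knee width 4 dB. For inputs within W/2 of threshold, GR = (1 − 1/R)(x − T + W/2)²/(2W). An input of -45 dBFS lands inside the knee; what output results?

x − T + W/2 = -45 − (-44) + 2 = 1.
GR = (1 − 1/4) × 1² / 8 = 0.75 × 1 / 8 = 0.09375 dB.
Output = -45 − 0.09375 = -45.09375 dBFS.

-45.09375 dBFS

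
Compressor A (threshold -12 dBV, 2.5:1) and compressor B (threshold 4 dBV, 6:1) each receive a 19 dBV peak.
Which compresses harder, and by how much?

A, by 6.1 dB

A: overshoot 31 dB → output overshoot 12.4 dB → GR 18.6 dB.
B: overshoot 15 dB → output overshoot 2.5 dB → GR 12.5 dB.
Difference: 6.1 dB in favour of A.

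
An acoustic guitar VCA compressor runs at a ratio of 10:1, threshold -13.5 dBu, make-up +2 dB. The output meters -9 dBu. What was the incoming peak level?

11.5 dBu

Stripping the +2 dB make-up gives -11 dBu at the gain stage.
The compressed level sits -11 − (-13.5) = 2.5 dB over threshold.
Before 10:1 compression the overshoot was 2.5 × 10 = 25 dB, so input = -13.5 + 25 = 11.5 dBu.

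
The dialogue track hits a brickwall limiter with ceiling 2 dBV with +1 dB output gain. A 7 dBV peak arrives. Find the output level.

3 dBV

The limiter clamps the peak to its 2 dBV ceiling.
Output gain then adds 1 dB: 2 + 1 = 3 dBV.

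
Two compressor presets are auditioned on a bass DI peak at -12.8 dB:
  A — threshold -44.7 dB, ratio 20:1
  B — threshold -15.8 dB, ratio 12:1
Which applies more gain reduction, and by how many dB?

A: overshoot 31.9 dB → output overshoot 1.595 dB → GR 30.305 dB.
B: overshoot 3 dB → output overshoot 0.25 dB → GR 2.75 dB.
A reduces 27.555 dB more.

A, by 27.555 dB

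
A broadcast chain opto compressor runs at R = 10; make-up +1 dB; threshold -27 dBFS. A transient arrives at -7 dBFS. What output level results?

-24 dBFS

The input is 20 dB above the -27 dBFS threshold.
At 10:1 the overshoot is divided by 10, leaving 2 dB above threshold.
Output = -27 + 2 = -25 dBFS; make-up adds 1 dB, giving -24 dBFS.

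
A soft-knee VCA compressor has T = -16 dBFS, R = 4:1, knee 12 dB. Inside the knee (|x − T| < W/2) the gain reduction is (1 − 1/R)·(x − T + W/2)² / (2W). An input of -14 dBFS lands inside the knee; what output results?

-16 dBFS

x − T + W/2 = -14 − (-16) + 6 = 8.
GR = (1 − 1/4) × 8² / 24 = 0.75 × 64 / 24 = 2 dB.
Output = -14 − 2 = -16 dBFS.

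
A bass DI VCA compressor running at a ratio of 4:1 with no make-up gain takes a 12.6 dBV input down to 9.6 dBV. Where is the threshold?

Gain reduction = 12.6 − 9.6 = 3 dB; output overshoot = GR / (R − 1) = 3 / 3 = 1 dB.
Threshold = output − output overshoot = 9.6 − 1 = 8.6 dBV.

8.6 dBV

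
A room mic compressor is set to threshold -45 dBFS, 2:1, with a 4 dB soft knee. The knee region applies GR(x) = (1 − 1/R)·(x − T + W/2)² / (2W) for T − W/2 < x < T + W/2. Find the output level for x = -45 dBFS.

x − T + W/2 = -45 − (-45) + 2 = 2.
GR = (1 − 1/2) × 2² / 8 = 0.5 × 4 / 8 = 0.25 dB.
Output = -45 − 0.25 = -45.25 dBFS.

-45.25 dBFS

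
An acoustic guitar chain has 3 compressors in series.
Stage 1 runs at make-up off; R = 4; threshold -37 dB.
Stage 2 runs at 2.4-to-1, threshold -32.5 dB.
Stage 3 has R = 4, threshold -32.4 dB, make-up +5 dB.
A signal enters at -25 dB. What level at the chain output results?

-29 dB

Stage 1: 12 dB above -37 dB, reduced 4:1 to 3 dB above → -34 dB.
Stage 2: below threshold (-34 ≤ -32.5); passes unchanged; output -34 dB.
Stage 3: -34 dB is at or below the -32.4 dB threshold — no compression; make-up brings it to -29 dB.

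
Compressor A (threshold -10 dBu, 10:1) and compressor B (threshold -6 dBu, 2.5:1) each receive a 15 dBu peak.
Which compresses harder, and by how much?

A: 25 dB over, compressed to 2.5 dB over, so 22.5 dB of GR.
B: 21 dB over, compressed to 8.4 dB over, so 12.6 dB of GR.
A reduces 9.9 dB more.

A, by 9.9 dB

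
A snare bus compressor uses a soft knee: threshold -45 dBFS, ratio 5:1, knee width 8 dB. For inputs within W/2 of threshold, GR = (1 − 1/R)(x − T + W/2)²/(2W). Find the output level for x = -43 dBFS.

x − T + W/2 = -43 − (-45) + 4 = 6.
GR = (1 − 1/5) × 6² / 16 = 0.8 × 36 / 16 = 1.8 dB.
Output = -43 − 1.8 = -44.8 dBFS.

-44.8 dBFS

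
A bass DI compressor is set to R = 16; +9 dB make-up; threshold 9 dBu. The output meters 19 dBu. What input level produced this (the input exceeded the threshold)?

25 dBu

Remove make-up: 19 − 9 = 10 dBu.
Post-compression overshoot = 10 − 9 = 1 dB.
Undo the ratio: input overshoot = 1 × 16 = 16 dB, giving input = 25 dBu.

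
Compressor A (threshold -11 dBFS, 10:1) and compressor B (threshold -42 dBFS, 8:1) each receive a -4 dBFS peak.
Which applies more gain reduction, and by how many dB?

B, by 26.95 dB

A: 7 dB over, compressed to 0.7 dB over, so 6.3 dB of GR.
B: 38 dB over, compressed to 4.75 dB over, so 33.25 dB of GR.
B reduces 26.95 dB more.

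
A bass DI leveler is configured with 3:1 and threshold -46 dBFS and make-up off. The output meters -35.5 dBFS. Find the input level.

-14.5 dBFS

The compressed level sits -35.5 − (-46) = 10.5 dB over threshold.
Input overshoot = R × output overshoot = 31.5 dB → input = -46 + 31.5 = -14.5 dBFS.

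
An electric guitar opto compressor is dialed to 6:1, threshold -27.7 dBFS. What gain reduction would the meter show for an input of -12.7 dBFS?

12.5 dB

Overshoot = -12.7 − (-27.7) = 15 dB.
A 6:1 ratio leaves 2.5 dB of that excess.
GR = overshoot in − overshoot out = 15 − 2.5 = 12.5 dB.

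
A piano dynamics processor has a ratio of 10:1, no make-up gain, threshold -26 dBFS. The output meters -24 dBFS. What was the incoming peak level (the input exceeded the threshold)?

That's 2 dB above the -26 dBFS threshold.
Input overshoot = R × output overshoot = 20 dB → input = -26 + 20 = -6 dBFS.

-6 dBFS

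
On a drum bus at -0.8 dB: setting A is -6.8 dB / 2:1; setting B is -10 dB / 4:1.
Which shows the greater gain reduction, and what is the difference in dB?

A: GR = 6 − 6/2 = 3 dB.
B: GR = 9.2 − 9.2/4 = 6.9 dB.
B reduces 3.9 dB more.

B, by 3.9 dB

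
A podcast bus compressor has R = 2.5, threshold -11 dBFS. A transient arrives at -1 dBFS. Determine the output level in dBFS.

-7 dBFS

Overshoot: -1 − (-11) = 10 dB.
The 10 dB excess becomes 4 dB after 2.5:1 reduction.
So the level is -11 + 4 = -7 dBFS.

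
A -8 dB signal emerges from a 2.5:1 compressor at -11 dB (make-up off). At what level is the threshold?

-13 dB

Input is 5 dB above T (since output overshoot × R = input overshoot: (-11 − T)·2.5 = -8 − T gives T = -13 dB).
Check: -13 + (-8 − (-13))/2.5 = -13 + 2 = -11 dB. ✓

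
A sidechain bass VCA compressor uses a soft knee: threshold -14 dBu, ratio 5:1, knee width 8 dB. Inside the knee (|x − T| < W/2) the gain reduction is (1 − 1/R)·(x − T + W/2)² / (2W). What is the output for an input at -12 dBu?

x − T + W/2 = -12 − (-14) + 4 = 6.
GR = (1 − 1/5) × 6² / 16 = 0.8 × 36 / 16 = 1.8 dB.
Output = -12 − 1.8 = -13.8 dBu.

-13.8 dBu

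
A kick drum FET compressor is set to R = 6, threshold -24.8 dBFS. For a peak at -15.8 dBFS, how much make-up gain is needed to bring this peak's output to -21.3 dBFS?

2 dB

Without make-up, output = threshold + overshoot/6 = -24.8 + 1.5 = -23.3 dBFS.
Gap to target: 2 dB.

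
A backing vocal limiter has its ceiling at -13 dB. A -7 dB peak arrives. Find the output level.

-13 dB

The limiter clamps the peak to its -13 dB ceiling.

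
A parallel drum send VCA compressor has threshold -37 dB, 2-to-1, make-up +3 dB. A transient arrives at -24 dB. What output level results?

-27.5 dB

-24 dB sits 13 dB over threshold.
The 13 dB excess becomes 6.5 dB after 2:1 reduction.
Output = -37 + 6.5 = -30.5 dB; make-up adds 3 dB, giving -27.5 dB.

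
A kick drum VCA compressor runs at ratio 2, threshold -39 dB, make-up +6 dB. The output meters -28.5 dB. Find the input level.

-30 dB

Stripping the +6 dB make-up gives -34.5 dB at the gain stage.
Post-compression overshoot = -34.5 − (-39) = 4.5 dB.
Input overshoot = R × output overshoot = 9 dB → input = -39 + 9 = -30 dB.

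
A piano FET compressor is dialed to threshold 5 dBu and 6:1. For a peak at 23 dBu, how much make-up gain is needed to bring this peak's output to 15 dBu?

7 dB

The peak compresses to 5 + 18/6 = 8 dBu.
To reach 15 dBu requires 15 − 8 = 7 dB of make-up.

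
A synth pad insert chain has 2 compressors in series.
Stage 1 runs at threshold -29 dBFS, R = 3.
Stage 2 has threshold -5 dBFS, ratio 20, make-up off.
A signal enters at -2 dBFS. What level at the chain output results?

Stage 1: -2 dBFS is 27 dB over -29 dBFS; at 3:1 that becomes 9 dB over, giving -20 dBFS.
Stage 2: -20 dBFS is at or below the -5 dBFS threshold — no compression; output -20 dBFS.

-20 dBFS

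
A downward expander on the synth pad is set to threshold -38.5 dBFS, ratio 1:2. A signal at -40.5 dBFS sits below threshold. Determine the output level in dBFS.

-42.5 dBFS

Undershoot = (-38.5) − (-40.5) = 2 dB.
At 1:2, that expands to 4 dB under threshold.
Output = -38.5 − 4 = -42.5 dBFS.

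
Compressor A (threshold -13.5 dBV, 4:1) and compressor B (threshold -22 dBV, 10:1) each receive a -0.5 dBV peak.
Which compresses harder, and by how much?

B, by 9.6 dB

A: GR = 13 − 13/4 = 9.75 dB.
B: GR = 21.5 − 21.5/10 = 19.35 dB.
Difference: 9.6 dB in favour of B.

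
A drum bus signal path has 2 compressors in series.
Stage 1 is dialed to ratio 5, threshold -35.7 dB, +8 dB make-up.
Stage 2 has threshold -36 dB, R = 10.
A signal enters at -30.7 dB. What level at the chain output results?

-35.07 dB

Stage 1: overshoot 5 dB → 5/5 = 1 dB → -34.7 dB; +8 dB make-up → -26.7 dB.
Stage 2: 9.3 dB above -36 dB, reduced 10:1 to 0.93 dB above → -35.07 dB.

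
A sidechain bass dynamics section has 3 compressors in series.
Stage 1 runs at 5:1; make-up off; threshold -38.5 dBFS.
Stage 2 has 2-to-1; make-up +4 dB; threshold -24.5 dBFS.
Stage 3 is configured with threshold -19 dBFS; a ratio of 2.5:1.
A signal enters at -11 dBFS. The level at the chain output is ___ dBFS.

Stage 1: overshoot 27.5 dB → 27.5/5 = 5.5 dB → -33 dBFS.
Stage 2: below threshold (-33 ≤ -24.5); passes unchanged; make-up brings it to -29 dBFS.
Stage 3: -29 dBFS is at or below the -19 dBFS threshold — no compression; output -29 dBFS.

-29 dBFS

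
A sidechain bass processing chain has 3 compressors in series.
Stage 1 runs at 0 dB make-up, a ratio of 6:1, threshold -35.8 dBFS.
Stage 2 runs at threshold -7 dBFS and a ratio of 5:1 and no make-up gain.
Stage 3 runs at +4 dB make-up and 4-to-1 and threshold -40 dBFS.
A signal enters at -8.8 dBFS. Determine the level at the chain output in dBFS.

-33.825 dBFS

Stage 1: 27 dB above -35.8 dBFS, reduced 6:1 to 4.5 dB above → -31.3 dBFS.
Stage 2: -31.3 dBFS is at or below the -7 dBFS threshold — no compression; output -31.3 dBFS.
Stage 3: overshoot 8.7 dB → 8.7/4 = 2.175 dB → -37.825 dBFS; +4 dB make-up → -33.825 dBFS.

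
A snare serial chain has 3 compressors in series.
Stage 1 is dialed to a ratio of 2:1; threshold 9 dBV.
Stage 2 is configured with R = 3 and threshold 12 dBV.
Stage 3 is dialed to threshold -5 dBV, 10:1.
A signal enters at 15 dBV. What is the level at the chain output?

-3.3 dBV

Stage 1: 15 dBV is 6 dB over 9 dBV; at 2:1 that becomes 3 dB over, giving 12 dBV.
Stage 2: 12 dBV ≤ 12 dBV, so stage 2 doesn't engage; output 12 dBV.
Stage 3: 12 dBV is 17 dB over -5 dBV; at 10:1 that becomes 1.7 dB over, giving -3.3 dBV.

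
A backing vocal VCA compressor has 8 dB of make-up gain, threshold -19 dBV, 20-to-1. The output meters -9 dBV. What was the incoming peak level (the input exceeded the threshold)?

Before make-up, the level was -9 − 8 = -17 dBV.
The compressed level sits -17 − (-19) = 2 dB over threshold.
Undo the ratio: input overshoot = 2 × 20 = 40 dB, giving input = 21 dBV.

21 dBV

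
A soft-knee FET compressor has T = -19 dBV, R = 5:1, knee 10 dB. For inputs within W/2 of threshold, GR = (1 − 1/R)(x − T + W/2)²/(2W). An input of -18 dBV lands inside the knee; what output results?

-19.44 dBV

x − T + W/2 = -18 − (-19) + 5 = 6.
GR = (1 − 1/5) × 6² / 20 = 0.8 × 36 / 20 = 1.44 dB.
Output = -18 − 1.44 = -19.44 dBV.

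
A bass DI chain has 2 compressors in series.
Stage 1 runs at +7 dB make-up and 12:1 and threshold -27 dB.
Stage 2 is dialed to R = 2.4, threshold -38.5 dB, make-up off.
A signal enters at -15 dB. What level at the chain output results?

-30.375 dB

Stage 1: 12 dB above -27 dB, reduced 12:1 to 1 dB above → -26 dB; +7 dB make-up → -19 dB.
Stage 2: overshoot 19.5 dB → 19.5/2.4 = 8.125 dB → -30.375 dB.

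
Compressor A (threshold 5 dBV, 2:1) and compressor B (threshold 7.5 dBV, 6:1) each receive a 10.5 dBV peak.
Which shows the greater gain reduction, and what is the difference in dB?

A, by 0.25 dB

A: overshoot 5.5 dB → output overshoot 2.75 dB → GR 2.75 dB.
B: overshoot 3 dB → output overshoot 0.5 dB → GR 2.5 dB.
A reduces 0.25 dB more.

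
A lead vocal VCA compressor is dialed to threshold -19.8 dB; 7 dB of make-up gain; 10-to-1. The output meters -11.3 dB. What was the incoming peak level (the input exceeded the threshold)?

Remove make-up: -11.3 − 7 = -18.3 dB.
The compressed level sits -18.3 − (-19.8) = 1.5 dB over threshold.
Input overshoot = R × output overshoot = 15 dB → input = -19.8 + 15 = -4.8 dB.

-4.8 dB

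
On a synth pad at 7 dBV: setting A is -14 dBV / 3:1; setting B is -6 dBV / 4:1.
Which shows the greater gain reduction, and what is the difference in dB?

A, by 4.25 dB

A: overshoot 21 dB → output overshoot 7 dB → GR 14 dB.
B: overshoot 13 dB → output overshoot 3.25 dB → GR 9.75 dB.
A applies 4.25 dB more gain reduction.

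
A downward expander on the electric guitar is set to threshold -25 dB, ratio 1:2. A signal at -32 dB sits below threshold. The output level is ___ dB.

-39 dB

Undershoot = (-25) − (-32) = 7 dB.
At 1:2, that expands to 14 dB under threshold.
Output = -25 − 14 = -39 dB.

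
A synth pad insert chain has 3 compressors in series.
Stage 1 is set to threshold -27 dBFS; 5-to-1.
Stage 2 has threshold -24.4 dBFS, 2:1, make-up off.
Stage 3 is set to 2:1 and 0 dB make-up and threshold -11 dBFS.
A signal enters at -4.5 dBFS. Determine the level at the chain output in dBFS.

-23.45 dBFS

Stage 1: overshoot 22.5 dB → 22.5/5 = 4.5 dB → -22.5 dBFS.
Stage 2: 1.9 dB above -24.4 dBFS, reduced 2:1 to 0.95 dB above → -23.45 dBFS.
Stage 3: below threshold (-23.45 ≤ -11); passes unchanged; output -23.45 dBFS.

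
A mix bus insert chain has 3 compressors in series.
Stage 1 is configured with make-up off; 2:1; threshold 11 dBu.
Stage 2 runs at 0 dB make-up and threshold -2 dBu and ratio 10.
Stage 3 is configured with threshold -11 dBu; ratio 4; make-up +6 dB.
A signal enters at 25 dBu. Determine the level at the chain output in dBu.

Stage 1: 14 dB above 11 dBu, reduced 2:1 to 7 dB above → 18 dBu.
Stage 2: 18 dBu is 20 dB over -2 dBu; at 10:1 that becomes 2 dB over, giving 0 dBu.
Stage 3: 0 dBu is 11 dB over -11 dBu; at 4:1 that becomes 2.75 dB over, giving -8.25 dBu; +6 dB make-up → -2.25 dBu.

-2.25 dBu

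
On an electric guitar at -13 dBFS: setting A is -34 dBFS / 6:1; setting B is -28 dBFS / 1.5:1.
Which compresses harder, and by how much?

A: overshoot 21 dB → output overshoot 3.5 dB → GR 17.5 dB.
B: overshoot 15 dB → output overshoot 10 dB → GR 5 dB.
A reduces 12.5 dB more.

A, by 12.5 dB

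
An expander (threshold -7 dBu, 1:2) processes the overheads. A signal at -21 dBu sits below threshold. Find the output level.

The input is 14 dB below the -7 dBu threshold.
A 1:2 expander multiplies undershoot by 2: 14 × 2 = 28 dB below threshold.
Output = -7 − 28 = -35 dBu.

-35 dBu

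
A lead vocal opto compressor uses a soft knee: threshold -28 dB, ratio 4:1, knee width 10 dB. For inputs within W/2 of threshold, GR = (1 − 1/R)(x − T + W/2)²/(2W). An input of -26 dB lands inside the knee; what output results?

x − T + W/2 = -26 − (-28) + 5 = 7.
GR = (1 − 1/4) × 7² / 20 = 0.75 × 49 / 20 = 1.8375 dB.
Output = -26 − 1.8375 = -27.8375 dB.

-27.8375 dB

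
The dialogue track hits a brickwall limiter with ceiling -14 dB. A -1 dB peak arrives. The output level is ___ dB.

A brickwall limiter is an ∞:1 compressor: any input above the ceiling is clamped to -14 dB.

-14 dB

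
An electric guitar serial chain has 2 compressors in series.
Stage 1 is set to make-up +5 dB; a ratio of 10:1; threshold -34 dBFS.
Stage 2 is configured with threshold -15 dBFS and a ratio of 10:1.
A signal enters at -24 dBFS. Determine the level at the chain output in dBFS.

Stage 1: overshoot 10 dB → 10/10 = 1 dB → -33 dBFS; +5 dB make-up → -28 dBFS.
Stage 2: below threshold (-28 ≤ -15); passes unchanged; output -28 dBFS.

-28 dBFS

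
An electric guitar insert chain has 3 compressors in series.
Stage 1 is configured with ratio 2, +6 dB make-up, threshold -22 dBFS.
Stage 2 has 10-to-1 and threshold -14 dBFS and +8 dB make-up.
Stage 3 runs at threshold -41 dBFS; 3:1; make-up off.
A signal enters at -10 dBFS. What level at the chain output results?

Stage 1: 12 dB above -22 dBFS, reduced 2:1 to 6 dB above → -16 dBFS; +6 dB make-up → -10 dBFS.
Stage 2: 4 dB above -14 dBFS, reduced 10:1 to 0.4 dB above → -13.6 dBFS; +8 dB make-up → -5.6 dBFS.
Stage 3: overshoot 35.4 dB → 35.4/3 = 11.8 dB → -29.2 dBFS.

-29.2 dBFS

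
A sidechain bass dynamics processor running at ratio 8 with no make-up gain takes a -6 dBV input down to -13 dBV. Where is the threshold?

Input is 8 dB above T (since output overshoot × R = input overshoot: (-13 − T)·8 = -6 − T gives T = -14 dBV).
Check: -14 + (-6 − (-14))/8 = -14 + 1 = -13 dBV. ✓

-14 dBV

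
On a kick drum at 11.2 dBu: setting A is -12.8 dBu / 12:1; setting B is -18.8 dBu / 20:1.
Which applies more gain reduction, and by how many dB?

B, by 6.5 dB

A: overshoot 24 dB → output overshoot 2 dB → GR 22 dB.
B: overshoot 30 dB → output overshoot 1.5 dB → GR 28.5 dB.
B reduces 6.5 dB more.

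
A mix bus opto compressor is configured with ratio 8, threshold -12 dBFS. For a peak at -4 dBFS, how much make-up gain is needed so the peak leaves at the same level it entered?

Without make-up, output = threshold + overshoot/8 = -12 + 1 = -11 dBFS.
Gap to target: 7 dB.

7 dB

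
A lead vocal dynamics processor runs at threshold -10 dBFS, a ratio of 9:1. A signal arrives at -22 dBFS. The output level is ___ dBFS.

-22 dBFS is 12 dB below the -10 dBFS threshold, so no gain reduction is applied.
Output = input = -22 dBFS.

-22 dBFS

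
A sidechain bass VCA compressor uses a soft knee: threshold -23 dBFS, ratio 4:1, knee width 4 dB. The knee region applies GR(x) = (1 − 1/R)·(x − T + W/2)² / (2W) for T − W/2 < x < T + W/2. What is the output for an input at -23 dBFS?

x − T + W/2 = -23 − (-23) + 2 = 2.
GR = (1 − 1/4) × 2² / 8 = 0.75 × 4 / 8 = 0.375 dB.
Output = -23 − 0.375 = -23.375 dBFS.

-23.375 dBFS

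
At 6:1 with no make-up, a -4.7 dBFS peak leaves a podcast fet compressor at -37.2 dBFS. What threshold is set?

Input is 39 dB above T (since output overshoot × R = input overshoot: (-37.2 − T)·6 = -4.7 − T gives T = -43.7 dBFS).
Check: -43.7 + (-4.7 − (-43.7))/6 = -43.7 + 6.5 = -37.2 dBFS. ✓

-43.7 dBFS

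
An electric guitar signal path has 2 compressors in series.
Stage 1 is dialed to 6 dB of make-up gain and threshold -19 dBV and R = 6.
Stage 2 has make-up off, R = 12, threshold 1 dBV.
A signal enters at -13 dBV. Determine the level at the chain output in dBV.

Stage 1: -13 dBV is 6 dB over -19 dBV; at 6:1 that becomes 1 dB over, giving -18 dBV; +6 dB make-up → -12 dBV.
Stage 2: below threshold (-12 ≤ 1); passes unchanged; output -12 dBV.

-12 dBV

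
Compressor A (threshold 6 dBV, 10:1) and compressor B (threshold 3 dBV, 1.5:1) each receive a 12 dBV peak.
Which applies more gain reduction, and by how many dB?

A: 6 dB over, compressed to 0.6 dB over, so 5.4 dB of GR.
B: 9 dB over, compressed to 6 dB over, so 3 dB of GR.
A applies 2.4 dB more gain reduction.

A, by 2.4 dB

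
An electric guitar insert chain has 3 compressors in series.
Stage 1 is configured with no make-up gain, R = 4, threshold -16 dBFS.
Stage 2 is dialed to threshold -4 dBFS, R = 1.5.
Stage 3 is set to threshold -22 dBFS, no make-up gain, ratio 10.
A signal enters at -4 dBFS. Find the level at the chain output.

-21.1 dBFS

Stage 1: 12 dB above -16 dBFS, reduced 4:1 to 3 dB above → -13 dBFS.
Stage 2: -13 dBFS is at or below the -4 dBFS threshold — no compression; output -13 dBFS.
Stage 3: overshoot 9 dB → 9/10 = 0.9 dB → -21.1 dBFS.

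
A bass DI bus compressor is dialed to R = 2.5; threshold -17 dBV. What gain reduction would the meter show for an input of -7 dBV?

Overshoot = -7 − (-17) = 10 dB.
A 2.5:1 ratio leaves 4 dB of that excess.
So the signal is attenuated by 10 − 4 = 6 dB.

6 dB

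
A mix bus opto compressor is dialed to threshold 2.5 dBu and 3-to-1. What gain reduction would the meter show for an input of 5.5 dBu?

2 dB

The signal is 3 dB above threshold.
A 3:1 ratio leaves 1 dB of that excess.
GR = overshoot in − overshoot out = 3 − 1 = 2 dB.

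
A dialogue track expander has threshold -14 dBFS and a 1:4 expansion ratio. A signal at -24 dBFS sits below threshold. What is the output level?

Below threshold, a 1:4 expander applies gain = (4−1)×(T − x) of attenuation.
(4−1) × 10 = 30 dB, so output = -24 − 30 = -54 dBFS.

-54 dBFS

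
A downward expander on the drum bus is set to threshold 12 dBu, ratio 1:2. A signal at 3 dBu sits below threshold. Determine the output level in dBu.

Undershoot = 12 − 3 = 9 dB.
At 1:2, that expands to 18 dB under threshold.
Output = 12 − 18 = -6 dBu.

-6 dBu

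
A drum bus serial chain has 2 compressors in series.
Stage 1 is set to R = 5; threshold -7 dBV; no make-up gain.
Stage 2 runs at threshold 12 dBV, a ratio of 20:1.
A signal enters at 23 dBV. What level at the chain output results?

-1 dBV

Stage 1: 30 dB above -7 dBV, reduced 5:1 to 6 dB above → -1 dBV.
Stage 2: below threshold (-1 ≤ 12); passes unchanged; output -1 dBV.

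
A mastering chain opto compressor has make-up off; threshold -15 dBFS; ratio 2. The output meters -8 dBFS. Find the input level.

The compressed level sits -8 − (-15) = 7 dB over threshold.
Undo the ratio: input overshoot = 7 × 2 = 14 dB, giving input = -1 dBFS.

-1 dBFS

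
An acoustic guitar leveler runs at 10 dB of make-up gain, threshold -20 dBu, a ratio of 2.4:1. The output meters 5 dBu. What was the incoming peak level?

Stripping the +10 dB make-up gives -5 dBu at the gain stage.
The compressed level sits -5 − (-20) = 15 dB over threshold.
Input overshoot = R × output overshoot = 36 dB → input = -20 + 36 = 16 dBu.

16 dBu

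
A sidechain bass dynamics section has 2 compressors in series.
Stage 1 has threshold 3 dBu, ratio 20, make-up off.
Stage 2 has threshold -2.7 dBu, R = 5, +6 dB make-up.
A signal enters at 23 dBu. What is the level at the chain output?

4.64 dBu

Stage 1: 20 dB above 3 dBu, reduced 20:1 to 1 dB above → 4 dBu.
Stage 2: 4 dBu is 6.7 dB over -2.7 dBu; at 5:1 that becomes 1.34 dB over, giving -1.36 dBu; +6 dB make-up → 4.64 dBu.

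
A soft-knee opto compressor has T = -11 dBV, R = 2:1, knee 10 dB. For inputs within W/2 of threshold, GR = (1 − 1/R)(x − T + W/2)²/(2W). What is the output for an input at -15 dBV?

-15.025 dBV

x − T + W/2 = -15 − (-11) + 5 = 1.
GR = (1 − 1/2) × 1² / 20 = 0.5 × 1 / 20 = 0.025 dB.
Output = -15 − 0.025 = -15.025 dBV.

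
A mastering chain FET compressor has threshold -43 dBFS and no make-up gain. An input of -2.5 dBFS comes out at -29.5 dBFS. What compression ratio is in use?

3:1

Input overshoot = -2.5 − (-43) = 40.5 dB; output overshoot = -29.5 − (-43) = 13.5 dB.
Ratio = 40.5 / 13.5 = 3.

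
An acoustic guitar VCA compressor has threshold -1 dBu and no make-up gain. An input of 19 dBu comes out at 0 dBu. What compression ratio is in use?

Input overshoot = 19 − (-1) = 20 dB; output overshoot = 0 − (-1) = 1 dB.
Ratio = 20 / 1 = 20.

20:1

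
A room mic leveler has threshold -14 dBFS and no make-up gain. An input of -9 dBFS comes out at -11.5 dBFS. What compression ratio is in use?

2:1

Input overshoot = -9 − (-14) = 5 dB; output overshoot = -11.5 − (-14) = 2.5 dB.
Ratio = 5 / 2.5 = 2.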